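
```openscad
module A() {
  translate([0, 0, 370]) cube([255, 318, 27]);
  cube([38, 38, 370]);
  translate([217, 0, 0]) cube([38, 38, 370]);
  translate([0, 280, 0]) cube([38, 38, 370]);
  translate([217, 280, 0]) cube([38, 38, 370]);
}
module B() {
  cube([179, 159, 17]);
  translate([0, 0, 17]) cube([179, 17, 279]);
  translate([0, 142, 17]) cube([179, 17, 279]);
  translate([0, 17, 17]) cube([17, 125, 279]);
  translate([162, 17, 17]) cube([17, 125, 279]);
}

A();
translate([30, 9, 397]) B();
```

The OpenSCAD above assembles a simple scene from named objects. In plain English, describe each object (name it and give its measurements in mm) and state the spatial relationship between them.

A is a four-legged stool. The seat is 255×318 mm, 27 mm thick, top at z = 397 mm. It stands on four square legs, each 38×38 mm in cross-section, from z = 0 to the seat underside, each flush with a corner of the seat.

B is an open storage box with external size 179×159×296 mm and wall thickness 17 mm (the base is also 17 mm thick). The base covers the whole footprint; the four walls stand on the base, with the y-facing walls full-width and the x-facing walls fitting between their inner faces.

The open box is on top of the stool.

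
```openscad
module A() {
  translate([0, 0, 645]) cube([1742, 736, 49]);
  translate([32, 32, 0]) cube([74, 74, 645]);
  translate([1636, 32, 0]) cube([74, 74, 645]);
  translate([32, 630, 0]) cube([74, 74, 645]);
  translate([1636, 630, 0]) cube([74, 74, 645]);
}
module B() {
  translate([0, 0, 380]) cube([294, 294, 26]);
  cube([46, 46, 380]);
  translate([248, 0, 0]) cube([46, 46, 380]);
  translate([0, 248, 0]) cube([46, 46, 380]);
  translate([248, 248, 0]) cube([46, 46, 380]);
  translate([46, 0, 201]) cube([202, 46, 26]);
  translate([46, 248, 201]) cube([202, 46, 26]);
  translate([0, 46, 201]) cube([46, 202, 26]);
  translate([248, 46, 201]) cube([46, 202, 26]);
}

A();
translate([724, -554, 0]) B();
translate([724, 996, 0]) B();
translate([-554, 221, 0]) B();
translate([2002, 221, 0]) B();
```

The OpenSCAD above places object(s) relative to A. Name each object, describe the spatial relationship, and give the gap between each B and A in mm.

Each stool's nearest face is 260 mm from the table's bounding box.

A is a table. B is a stool. Four stools sit around the table at the −y, +y, −x, +x sides. The gap between each stool and the table is 260 mm.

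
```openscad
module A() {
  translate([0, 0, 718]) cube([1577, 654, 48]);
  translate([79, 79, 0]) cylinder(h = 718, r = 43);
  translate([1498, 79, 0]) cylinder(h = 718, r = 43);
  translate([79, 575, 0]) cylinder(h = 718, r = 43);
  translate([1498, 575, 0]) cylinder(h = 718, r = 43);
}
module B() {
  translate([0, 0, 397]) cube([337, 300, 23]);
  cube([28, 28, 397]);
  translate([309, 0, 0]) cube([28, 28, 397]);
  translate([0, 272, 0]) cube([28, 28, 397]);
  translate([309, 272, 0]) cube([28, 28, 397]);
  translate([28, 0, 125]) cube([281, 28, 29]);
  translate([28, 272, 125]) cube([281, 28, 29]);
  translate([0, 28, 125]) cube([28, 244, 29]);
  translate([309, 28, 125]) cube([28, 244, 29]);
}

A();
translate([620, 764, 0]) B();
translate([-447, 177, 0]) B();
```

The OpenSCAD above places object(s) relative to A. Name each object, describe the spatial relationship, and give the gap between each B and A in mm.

Each stool's nearest face is 110 mm from the table's bounding box.

A is a table. B is a stool. Two stools sit around the table at the +y, −x sides. The gap between each stool and the table is 110 mm.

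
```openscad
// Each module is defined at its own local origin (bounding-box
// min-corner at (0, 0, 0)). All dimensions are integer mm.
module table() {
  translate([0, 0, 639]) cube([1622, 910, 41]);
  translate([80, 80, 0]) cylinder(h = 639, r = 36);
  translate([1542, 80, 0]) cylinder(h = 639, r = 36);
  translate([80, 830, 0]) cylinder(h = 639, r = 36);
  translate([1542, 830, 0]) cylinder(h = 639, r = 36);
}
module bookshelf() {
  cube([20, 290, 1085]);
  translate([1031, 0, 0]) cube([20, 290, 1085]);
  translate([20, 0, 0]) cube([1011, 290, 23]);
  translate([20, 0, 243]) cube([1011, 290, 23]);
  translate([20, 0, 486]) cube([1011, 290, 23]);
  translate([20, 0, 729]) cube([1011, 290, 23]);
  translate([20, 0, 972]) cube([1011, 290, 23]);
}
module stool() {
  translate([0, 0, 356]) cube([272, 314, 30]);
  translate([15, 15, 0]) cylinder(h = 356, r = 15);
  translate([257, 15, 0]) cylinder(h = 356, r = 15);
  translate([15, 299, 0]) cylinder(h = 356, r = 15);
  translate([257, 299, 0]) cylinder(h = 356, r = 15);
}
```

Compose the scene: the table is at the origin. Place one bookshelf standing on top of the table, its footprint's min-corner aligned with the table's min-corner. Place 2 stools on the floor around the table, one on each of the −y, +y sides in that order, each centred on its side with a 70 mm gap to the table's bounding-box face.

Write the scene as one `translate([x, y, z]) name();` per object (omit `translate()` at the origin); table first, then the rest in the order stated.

table();
translate([0, 0, 680]) bookshelf();
translate([675, -384, 0]) stool();
translate([675, 980, 0]) stool();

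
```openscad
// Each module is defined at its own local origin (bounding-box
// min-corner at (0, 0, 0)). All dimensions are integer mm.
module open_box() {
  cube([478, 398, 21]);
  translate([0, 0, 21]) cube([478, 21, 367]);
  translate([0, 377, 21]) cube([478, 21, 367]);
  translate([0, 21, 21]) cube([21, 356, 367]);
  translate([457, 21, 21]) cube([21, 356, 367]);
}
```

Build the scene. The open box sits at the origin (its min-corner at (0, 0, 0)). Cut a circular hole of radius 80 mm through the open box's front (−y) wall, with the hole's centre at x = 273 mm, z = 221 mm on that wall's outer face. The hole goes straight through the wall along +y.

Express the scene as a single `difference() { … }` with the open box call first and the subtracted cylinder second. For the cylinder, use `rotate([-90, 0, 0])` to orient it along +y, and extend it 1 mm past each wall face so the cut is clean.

difference() {
  open_box();
  translate([273, -1, 221]) rotate([-90, 0, 0]) cylinder(h = 23, r = 80);
}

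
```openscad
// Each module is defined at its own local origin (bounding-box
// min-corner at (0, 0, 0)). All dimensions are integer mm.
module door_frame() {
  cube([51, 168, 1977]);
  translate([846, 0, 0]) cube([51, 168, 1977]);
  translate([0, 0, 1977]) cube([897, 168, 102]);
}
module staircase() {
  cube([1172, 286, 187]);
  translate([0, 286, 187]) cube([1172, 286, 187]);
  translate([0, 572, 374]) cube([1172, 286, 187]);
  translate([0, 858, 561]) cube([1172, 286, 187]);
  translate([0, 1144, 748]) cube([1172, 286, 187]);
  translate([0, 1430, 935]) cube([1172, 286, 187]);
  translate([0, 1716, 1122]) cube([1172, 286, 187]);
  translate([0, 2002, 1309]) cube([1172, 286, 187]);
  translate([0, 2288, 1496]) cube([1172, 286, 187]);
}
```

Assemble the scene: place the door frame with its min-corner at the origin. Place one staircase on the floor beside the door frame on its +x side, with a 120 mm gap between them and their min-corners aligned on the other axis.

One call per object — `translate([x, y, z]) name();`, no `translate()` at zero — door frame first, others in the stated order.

door_frame();
translate([1017, 0, 0]) staircase();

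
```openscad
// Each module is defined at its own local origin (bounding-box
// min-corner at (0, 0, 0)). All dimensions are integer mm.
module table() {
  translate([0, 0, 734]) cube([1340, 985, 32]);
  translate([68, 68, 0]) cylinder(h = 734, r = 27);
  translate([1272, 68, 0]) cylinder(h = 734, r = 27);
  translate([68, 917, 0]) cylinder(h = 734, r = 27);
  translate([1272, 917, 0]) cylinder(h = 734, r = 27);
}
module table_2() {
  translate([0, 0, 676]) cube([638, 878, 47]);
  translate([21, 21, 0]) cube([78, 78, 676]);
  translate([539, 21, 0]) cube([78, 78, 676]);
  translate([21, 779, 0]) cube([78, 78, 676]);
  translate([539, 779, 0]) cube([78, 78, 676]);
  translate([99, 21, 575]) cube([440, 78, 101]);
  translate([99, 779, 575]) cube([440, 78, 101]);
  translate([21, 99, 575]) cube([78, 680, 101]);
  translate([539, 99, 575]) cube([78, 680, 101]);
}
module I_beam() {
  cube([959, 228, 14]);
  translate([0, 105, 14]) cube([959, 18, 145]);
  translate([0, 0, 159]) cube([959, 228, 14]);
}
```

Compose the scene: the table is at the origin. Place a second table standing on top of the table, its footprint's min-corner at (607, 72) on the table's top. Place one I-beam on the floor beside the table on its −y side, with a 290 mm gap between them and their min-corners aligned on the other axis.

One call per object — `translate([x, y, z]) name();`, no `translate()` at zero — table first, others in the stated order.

table();
translate([607, 72, 766]) table_2();
translate([0, -518, 0]) I_beam();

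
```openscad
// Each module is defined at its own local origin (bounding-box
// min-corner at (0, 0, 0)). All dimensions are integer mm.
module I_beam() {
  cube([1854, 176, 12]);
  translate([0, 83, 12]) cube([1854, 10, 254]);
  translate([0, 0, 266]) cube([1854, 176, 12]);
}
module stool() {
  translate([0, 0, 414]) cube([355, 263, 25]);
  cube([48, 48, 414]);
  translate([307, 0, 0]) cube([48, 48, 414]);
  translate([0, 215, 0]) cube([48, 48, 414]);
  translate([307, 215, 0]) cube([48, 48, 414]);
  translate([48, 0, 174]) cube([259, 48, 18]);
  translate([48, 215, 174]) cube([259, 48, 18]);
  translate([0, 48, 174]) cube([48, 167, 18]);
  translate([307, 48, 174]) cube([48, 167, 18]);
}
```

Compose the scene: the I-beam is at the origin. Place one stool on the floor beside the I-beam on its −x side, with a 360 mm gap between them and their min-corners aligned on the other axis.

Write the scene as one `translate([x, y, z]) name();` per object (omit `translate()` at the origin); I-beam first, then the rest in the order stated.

I_beam();
translate([-715, 0, 0]) stool();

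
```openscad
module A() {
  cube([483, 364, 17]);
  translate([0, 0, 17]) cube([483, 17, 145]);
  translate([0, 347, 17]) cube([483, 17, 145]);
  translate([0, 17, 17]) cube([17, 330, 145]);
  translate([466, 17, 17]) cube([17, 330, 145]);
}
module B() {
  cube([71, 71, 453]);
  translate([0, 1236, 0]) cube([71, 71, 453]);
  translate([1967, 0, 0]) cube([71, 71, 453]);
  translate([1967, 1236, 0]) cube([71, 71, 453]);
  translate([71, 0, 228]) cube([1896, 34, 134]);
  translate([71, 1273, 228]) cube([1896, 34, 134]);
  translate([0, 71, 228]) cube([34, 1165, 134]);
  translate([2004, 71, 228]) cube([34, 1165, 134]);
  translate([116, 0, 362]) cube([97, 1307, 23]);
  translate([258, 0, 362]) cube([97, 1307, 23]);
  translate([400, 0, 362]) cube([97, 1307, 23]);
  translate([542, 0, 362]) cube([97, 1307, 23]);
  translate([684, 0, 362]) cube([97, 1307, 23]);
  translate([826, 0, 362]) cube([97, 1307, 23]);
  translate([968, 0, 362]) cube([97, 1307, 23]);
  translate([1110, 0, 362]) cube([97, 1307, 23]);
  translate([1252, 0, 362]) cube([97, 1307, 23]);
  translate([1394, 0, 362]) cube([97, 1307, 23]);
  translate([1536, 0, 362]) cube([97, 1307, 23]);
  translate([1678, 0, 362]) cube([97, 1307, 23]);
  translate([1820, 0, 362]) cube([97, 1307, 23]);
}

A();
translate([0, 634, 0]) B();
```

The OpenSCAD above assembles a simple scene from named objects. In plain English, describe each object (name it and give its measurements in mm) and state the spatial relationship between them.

A is an open storage box with external size 483×364×162 mm and wall thickness 17 mm (the base is also 17 mm thick). The base covers the whole footprint; the four walls stand on the base, with the y-facing walls full-width and the x-facing walls fitting between their inner faces.

B is a bed frame 2038 mm long (x) by 1307 mm wide (y). Four 71×71 mm corner posts, 453 mm tall, at the corners of the footprint. Four rails of 34 mm thickness and 134 mm height run between adjacent posts with their undersides at z = 228 mm, their outer faces flush with the outside of the frame (the two x-running rails run between the posts' inner faces; the two y-running rails run between the posts' inner faces). 13 slats, each 97 mm wide (x) and 23 mm thick, lie across the top of the two x-running rails, running the full 1307 mm width of the frame in y; the slats are evenly spaced along x between the inner faces of the end posts with equal gaps (rounded down to the nearest mm) at the −x end and between each pair — any rounding remainder accumulates at the +x end.

The bed frame is on the floor beside the open box on its +y side.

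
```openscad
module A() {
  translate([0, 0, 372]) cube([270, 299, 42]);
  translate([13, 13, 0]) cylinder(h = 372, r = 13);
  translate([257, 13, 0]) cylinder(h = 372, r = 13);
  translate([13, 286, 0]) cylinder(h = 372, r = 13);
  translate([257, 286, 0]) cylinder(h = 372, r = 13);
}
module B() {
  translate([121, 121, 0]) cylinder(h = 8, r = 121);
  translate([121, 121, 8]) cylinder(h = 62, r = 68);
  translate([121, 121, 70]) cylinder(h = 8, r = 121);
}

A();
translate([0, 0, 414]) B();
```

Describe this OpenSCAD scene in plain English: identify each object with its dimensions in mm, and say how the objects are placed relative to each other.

A is a four-legged stool. The seat is 270×299 mm, 42 mm thick, top at z = 414 mm. It stands on four round legs, each 26 mm in diameter, from z = 0 to the seat underside, each leg's axis is inset half a diameter from the nearest pair of seat edges (so the leg's bounding box is flush with the corner).

B is a spool: two coaxial disc flanges of radius 121 mm and thickness 8 mm, joined by a core cylinder of radius 68 mm and height 62 mm. The lower flange rests on z = 0 and the three cylinders share a vertical axis.

The spool is on top of the stool.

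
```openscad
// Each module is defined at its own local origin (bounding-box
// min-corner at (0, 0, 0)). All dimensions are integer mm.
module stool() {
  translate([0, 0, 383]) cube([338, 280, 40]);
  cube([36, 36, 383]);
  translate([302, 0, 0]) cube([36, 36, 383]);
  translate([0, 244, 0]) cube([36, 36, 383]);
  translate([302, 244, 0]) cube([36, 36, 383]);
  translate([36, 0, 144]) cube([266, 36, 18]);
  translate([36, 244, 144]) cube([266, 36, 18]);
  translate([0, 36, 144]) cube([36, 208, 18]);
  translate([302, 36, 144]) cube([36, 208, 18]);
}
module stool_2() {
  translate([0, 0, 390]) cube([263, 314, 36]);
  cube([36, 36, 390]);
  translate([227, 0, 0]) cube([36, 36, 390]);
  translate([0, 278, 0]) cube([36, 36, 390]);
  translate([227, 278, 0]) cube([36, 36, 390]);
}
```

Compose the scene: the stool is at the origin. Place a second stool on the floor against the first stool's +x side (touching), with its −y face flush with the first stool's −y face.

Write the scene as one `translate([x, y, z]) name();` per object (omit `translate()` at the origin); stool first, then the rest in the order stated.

stool();
translate([338, 0, 0]) stool_2();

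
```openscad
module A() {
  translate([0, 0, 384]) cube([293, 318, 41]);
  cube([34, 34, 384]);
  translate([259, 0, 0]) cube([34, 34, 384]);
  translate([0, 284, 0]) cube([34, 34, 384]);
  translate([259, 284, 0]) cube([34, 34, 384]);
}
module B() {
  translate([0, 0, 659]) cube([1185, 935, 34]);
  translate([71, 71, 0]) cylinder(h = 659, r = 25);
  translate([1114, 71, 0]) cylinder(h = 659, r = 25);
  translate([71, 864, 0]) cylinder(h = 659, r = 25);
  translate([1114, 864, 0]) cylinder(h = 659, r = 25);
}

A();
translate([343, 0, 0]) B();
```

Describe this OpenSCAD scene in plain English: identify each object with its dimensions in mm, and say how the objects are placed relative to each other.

A is a four-legged stool. The seat is a 293×318×41 mm slab whose top surface is at z = 425 mm; four square legs, each 34×34 mm in cross-section, run from the floor (z = 0) to the underside of the seat, each flush with a corner of the seat.

B is a rectangular dining table. The top is 1185×935×34 mm with its upper surface at z = 693 mm. It stands on four round legs of 50 mm diameter, each leg's bounding box inset 46 mm from the nearest pair of top edges, running from the floor to the underside of the top.

The table is on the floor beside the stool on its +x side.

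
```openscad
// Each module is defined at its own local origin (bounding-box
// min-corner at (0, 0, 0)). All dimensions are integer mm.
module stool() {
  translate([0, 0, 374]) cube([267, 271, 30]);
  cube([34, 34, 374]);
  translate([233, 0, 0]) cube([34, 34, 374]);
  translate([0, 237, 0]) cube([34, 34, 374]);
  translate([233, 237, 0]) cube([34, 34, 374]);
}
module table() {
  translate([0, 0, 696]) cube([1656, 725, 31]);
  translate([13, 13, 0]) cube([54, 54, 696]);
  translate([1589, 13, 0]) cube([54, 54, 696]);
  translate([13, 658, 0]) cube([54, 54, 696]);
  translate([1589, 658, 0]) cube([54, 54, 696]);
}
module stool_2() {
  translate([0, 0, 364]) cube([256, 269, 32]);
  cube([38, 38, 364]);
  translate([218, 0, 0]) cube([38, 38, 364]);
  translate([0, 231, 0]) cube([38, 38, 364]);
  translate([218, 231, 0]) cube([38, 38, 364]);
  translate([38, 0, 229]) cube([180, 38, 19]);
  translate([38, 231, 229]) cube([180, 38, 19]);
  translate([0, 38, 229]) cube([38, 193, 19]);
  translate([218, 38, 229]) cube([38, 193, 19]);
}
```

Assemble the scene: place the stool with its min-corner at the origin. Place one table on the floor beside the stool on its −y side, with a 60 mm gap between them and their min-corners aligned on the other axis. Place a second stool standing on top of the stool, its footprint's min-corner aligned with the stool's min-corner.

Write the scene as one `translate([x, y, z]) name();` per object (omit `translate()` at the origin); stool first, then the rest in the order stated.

stool();
translate([0, -785, 0]) table();
translate([0, 0, 404]) stool_2();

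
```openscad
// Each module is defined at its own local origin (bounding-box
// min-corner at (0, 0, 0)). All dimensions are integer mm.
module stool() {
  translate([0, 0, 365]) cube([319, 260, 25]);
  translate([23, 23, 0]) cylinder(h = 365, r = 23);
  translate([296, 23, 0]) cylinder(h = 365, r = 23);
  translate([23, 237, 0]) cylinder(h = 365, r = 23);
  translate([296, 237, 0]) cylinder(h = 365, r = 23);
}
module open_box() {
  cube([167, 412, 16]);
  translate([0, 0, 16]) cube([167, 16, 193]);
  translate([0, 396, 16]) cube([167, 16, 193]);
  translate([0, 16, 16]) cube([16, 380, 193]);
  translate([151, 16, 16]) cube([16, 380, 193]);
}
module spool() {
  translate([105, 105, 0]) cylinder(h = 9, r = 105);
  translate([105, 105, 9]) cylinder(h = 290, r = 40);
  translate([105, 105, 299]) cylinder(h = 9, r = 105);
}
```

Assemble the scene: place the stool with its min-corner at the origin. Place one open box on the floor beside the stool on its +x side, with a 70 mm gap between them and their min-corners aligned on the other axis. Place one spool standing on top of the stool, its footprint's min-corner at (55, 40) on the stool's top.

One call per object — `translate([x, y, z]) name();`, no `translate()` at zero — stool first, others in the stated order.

stool();
translate([389, 0, 0]) open_box();
translate([55, 40, 390]) spool();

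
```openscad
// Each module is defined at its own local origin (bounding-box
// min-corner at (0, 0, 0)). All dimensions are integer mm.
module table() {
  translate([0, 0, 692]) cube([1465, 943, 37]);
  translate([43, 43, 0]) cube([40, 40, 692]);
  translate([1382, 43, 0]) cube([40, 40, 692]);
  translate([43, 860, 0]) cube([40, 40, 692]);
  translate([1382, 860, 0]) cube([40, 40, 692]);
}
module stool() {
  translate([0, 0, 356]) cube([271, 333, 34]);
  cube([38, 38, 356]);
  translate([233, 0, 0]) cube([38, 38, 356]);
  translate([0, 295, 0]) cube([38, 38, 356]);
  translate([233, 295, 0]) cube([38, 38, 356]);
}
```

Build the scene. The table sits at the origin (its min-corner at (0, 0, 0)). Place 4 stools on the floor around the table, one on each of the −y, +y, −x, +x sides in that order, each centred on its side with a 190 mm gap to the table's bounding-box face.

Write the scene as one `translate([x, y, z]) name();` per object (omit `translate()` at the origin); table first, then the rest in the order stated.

table();
translate([597, -523, 0]) stool();
translate([597, 1133, 0]) stool();
translate([-461, 305, 0]) stool();
translate([1655, 305, 0]) stool();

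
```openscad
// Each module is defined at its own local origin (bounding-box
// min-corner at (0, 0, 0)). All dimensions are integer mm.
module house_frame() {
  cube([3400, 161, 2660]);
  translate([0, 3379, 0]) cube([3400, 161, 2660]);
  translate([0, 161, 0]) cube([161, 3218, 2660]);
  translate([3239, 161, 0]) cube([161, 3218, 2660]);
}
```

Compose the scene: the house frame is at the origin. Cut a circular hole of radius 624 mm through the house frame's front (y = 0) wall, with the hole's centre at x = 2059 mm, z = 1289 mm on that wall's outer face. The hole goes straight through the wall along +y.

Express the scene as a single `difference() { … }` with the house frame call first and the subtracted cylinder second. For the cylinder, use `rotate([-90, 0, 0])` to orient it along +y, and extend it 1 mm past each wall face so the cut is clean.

difference() {
  house_frame();
  translate([2059, -1, 1289]) rotate([-90, 0, 0]) cylinder(h = 163, r = 624);
}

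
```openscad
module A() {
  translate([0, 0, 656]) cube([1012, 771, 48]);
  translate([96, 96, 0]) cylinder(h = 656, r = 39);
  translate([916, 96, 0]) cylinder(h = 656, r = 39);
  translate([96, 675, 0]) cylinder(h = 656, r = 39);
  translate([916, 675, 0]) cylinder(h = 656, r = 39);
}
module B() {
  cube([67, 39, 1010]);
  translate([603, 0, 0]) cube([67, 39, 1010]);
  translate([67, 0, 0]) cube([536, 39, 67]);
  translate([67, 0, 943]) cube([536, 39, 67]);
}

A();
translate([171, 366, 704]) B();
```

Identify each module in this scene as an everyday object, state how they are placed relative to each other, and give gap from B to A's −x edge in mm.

A is a table. B is a picture frame. The picture frame is on top of the table, centred. The gap from the picture frame to the table's −x edge is 171 mm.

The picture frame's min-x is at 171; the table's min-x is 0; gap = 171 mm.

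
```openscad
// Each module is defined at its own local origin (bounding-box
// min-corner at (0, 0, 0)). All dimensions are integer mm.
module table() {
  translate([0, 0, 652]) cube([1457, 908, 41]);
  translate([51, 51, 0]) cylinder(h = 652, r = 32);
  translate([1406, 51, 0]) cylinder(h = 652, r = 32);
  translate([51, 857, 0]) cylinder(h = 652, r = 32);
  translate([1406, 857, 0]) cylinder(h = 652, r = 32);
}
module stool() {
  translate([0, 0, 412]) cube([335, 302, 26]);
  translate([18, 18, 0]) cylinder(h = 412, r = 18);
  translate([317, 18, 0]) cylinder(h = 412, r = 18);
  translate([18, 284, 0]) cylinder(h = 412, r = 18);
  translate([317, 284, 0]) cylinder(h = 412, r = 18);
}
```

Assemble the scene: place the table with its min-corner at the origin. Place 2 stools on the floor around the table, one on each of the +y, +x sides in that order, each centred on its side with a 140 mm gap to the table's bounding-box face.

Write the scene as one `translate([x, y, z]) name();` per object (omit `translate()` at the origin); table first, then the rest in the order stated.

table();
translate([561, 1048, 0]) stool();
translate([1597, 303, 0]) stool();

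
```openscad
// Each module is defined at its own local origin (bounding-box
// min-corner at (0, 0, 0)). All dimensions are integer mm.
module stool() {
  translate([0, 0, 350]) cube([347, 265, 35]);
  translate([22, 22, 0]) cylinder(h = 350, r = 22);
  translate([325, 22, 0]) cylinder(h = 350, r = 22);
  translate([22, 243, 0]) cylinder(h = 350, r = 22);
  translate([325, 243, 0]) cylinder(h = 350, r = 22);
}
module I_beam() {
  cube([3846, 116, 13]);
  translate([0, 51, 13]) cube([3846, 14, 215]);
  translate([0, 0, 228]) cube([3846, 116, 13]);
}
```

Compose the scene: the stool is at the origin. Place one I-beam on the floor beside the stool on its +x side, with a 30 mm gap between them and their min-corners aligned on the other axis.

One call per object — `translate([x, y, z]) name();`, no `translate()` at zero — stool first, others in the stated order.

stool();
translate([377, 0, 0]) I_beam();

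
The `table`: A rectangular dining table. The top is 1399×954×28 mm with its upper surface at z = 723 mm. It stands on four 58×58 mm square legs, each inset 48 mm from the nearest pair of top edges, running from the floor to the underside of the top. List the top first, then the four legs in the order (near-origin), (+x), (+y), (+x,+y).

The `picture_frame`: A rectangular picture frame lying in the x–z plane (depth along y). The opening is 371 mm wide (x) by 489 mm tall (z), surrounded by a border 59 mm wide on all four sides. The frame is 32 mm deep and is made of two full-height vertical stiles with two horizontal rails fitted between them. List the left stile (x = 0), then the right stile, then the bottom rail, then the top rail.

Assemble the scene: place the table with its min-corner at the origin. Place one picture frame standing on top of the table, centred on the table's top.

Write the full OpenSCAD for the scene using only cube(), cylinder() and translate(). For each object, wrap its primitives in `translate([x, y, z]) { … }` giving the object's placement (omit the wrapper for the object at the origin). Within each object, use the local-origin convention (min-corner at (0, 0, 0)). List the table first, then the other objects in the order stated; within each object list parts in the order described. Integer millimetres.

translate([0, 0, 695]) cube([1399, 954, 28]);
translate([48, 48, 0]) cube([58, 58, 695]);
translate([1293, 48, 0]) cube([58, 58, 695]);
translate([48, 848, 0]) cube([58, 58, 695]);
translate([1293, 848, 0]) cube([58, 58, 695]);
translate([455, 461, 723]) {
  cube([59, 32, 607]);
  translate([430, 0, 0]) cube([59, 32, 607]);
  translate([59, 0, 0]) cube([371, 32, 59]);
  translate([59, 0, 548]) cube([371, 32, 59]);
}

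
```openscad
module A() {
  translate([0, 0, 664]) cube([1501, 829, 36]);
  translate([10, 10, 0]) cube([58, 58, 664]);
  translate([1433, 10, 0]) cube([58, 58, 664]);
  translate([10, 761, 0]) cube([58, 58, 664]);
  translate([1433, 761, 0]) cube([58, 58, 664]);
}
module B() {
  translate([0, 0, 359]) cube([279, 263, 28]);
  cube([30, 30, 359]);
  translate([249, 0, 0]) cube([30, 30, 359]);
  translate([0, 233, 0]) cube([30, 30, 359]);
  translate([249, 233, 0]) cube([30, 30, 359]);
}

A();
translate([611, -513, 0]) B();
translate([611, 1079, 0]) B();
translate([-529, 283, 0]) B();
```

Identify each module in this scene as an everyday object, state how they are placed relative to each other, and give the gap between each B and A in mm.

A is a table. B is a stool. Three stools sit around the table at the −y, +y, −x sides. The gap between each stool and the table is 250 mm.

Each stool's nearest face is 250 mm from the table's bounding box.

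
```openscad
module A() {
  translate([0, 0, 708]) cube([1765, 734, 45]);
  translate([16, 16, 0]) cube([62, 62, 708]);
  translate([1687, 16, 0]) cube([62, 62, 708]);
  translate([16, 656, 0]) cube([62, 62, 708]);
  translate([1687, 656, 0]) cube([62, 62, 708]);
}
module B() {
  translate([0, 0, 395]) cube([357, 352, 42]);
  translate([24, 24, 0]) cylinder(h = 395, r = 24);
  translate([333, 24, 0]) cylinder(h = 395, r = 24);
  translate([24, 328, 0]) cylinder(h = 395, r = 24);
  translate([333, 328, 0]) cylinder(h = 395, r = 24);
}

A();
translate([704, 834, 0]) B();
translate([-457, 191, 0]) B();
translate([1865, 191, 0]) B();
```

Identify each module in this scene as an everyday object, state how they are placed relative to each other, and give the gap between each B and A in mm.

A is a table. B is a stool. Three stools sit around the table at the +y, −x, +x sides. The gap between each stool and the table is 100 mm.

Each stool's nearest face is 100 mm from the table's bounding box.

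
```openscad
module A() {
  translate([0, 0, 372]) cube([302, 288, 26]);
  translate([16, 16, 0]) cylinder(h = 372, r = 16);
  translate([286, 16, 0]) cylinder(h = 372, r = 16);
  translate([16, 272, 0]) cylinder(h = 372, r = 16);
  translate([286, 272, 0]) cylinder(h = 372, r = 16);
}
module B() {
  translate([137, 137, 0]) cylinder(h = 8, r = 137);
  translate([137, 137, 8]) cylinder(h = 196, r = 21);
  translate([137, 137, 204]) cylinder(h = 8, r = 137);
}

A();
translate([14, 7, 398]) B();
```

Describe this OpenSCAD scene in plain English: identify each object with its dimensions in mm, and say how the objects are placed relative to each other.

A is a four-legged stool. The seat is 302×288 mm, 26 mm thick, top at z = 398 mm. It stands on four round legs, each 32 mm in diameter, from z = 0 to the seat underside, each leg's axis is inset half a diameter from the nearest pair of seat edges (so the leg's bounding box is flush with the corner).

B is a spool: two coaxial disc flanges of radius 137 mm and thickness 8 mm, joined by a core cylinder of radius 21 mm and height 196 mm. The lower flange rests on z = 0 and the three cylinders share a vertical axis.

The spool is on top of the stool, centred.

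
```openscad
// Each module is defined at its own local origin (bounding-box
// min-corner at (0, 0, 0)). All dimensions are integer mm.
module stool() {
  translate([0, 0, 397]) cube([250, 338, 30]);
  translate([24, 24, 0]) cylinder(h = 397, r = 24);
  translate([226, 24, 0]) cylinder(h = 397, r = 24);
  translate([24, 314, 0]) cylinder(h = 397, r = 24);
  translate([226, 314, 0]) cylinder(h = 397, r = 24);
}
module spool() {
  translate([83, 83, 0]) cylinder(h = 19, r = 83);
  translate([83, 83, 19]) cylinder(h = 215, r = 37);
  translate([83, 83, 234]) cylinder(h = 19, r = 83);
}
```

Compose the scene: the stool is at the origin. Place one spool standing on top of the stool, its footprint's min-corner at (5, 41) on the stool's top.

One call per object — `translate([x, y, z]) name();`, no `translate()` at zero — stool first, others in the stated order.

stool();
translate([5, 41, 427]) spool();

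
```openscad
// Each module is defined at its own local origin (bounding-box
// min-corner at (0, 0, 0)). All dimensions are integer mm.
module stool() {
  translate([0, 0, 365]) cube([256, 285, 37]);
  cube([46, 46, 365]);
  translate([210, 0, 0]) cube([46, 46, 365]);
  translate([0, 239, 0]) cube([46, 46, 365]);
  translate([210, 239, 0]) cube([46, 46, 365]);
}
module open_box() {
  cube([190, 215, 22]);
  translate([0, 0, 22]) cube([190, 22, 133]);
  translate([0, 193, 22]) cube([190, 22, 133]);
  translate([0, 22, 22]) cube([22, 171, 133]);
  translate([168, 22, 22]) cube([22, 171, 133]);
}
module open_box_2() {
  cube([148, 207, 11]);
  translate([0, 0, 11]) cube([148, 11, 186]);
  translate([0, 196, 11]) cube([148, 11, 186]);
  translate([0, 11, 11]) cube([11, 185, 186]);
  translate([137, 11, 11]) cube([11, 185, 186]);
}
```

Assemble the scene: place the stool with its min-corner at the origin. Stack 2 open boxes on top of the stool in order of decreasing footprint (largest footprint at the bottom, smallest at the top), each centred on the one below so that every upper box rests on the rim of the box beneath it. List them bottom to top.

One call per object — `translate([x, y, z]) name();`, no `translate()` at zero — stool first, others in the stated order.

stool();
translate([33, 35, 402]) open_box();
translate([54, 39, 557]) open_box_2();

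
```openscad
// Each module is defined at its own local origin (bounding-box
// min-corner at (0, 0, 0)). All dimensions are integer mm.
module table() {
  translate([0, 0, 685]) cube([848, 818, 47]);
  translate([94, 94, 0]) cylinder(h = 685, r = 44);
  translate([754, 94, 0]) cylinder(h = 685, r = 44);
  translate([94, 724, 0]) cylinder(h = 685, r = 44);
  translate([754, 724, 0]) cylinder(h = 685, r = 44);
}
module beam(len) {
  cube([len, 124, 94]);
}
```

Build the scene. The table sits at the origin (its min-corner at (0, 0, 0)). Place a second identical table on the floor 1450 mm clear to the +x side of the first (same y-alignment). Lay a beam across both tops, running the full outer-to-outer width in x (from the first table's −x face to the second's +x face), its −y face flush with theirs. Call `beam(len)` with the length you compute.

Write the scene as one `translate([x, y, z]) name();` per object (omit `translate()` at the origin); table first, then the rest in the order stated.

table();
translate([2298, 0, 0]) table();
translate([0, 0, 732]) beam(3146);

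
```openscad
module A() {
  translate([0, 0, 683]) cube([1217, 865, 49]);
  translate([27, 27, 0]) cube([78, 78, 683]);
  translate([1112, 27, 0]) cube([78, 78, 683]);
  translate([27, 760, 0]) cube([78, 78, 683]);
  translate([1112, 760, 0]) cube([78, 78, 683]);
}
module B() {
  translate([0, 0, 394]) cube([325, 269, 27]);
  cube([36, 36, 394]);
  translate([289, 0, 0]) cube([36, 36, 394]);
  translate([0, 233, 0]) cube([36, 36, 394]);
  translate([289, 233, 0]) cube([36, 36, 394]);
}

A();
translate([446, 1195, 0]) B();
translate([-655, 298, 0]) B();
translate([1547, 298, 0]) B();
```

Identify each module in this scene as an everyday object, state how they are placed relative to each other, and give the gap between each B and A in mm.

A is a table. B is a stool. Three stools sit around the table at the +y, −x, +x sides. The gap between each stool and the table is 330 mm.

Each stool's nearest face is 330 mm from the table's bounding box.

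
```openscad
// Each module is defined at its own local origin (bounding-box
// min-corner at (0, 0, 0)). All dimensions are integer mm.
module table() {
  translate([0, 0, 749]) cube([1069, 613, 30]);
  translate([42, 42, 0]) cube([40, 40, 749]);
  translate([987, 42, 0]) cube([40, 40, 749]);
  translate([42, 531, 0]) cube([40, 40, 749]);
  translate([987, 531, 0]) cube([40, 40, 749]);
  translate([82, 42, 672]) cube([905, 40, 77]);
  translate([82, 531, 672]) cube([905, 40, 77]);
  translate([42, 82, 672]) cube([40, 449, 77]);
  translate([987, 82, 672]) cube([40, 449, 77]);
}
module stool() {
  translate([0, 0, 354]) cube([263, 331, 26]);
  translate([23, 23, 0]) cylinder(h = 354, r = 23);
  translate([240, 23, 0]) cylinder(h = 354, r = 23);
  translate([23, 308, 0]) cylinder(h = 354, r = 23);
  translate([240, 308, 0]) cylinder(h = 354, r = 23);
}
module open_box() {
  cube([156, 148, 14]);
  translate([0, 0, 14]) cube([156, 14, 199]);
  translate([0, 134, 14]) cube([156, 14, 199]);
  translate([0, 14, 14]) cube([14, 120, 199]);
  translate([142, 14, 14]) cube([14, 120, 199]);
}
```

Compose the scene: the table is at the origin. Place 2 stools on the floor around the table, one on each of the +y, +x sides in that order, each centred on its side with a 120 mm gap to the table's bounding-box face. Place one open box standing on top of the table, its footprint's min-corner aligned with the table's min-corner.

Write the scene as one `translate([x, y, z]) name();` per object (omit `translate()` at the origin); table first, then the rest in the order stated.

table();
translate([403, 733, 0]) stool();
translate([1189, 141, 0]) stool();
translate([0, 0, 779]) open_box();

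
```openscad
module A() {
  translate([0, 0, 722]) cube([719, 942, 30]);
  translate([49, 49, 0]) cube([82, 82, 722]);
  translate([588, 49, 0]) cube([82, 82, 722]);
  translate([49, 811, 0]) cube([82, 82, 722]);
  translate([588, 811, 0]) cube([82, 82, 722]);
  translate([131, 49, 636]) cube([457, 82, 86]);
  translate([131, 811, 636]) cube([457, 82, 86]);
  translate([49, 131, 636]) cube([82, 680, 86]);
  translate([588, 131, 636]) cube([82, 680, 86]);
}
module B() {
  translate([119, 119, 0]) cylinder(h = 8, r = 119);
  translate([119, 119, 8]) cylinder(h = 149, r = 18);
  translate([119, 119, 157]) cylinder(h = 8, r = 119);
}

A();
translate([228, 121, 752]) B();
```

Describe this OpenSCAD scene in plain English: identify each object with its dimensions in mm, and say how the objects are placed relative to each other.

A is a table: top 719 mm (x) × 942 mm (y), 30 mm thick, upper face at z = 752 mm, on four 82×82 mm square legs, each inset 49 mm from the nearest pair of top edges, running from z = 0 to the bottom of the top. Four apron rails, 82 mm thick and 86 mm tall, run between adjacent legs with their top edges flush with the underside of the top and their outer faces flush with the legs' outer faces.

B is a spool: two coaxial disc flanges of radius 119 mm and thickness 8 mm, joined by a core cylinder of radius 18 mm and height 149 mm. The lower flange rests on z = 0 and the three cylinders share a vertical axis.

The spool is on top of the table.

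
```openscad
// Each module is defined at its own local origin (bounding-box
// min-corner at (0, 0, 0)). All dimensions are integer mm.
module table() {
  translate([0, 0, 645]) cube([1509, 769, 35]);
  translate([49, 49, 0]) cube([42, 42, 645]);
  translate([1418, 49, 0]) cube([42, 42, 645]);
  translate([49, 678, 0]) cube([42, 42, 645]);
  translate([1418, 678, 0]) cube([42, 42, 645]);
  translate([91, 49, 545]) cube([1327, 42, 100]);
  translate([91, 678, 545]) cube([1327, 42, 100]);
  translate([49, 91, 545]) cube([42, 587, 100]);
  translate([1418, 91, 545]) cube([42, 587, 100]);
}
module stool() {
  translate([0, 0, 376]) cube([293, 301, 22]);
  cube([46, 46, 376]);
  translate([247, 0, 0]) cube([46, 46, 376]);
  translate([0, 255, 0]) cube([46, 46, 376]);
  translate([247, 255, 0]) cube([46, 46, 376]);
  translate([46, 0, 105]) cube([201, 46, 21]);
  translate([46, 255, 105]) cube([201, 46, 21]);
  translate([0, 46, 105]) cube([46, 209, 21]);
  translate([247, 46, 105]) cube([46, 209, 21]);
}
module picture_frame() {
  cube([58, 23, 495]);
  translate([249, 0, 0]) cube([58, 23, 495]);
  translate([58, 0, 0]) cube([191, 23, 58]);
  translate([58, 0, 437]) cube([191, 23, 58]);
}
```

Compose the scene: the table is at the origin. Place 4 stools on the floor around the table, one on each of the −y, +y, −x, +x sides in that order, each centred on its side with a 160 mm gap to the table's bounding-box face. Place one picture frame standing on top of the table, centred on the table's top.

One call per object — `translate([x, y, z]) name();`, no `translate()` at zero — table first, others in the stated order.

table();
translate([608, -461, 0]) stool();
translate([608, 929, 0]) stool();
translate([-453, 234, 0]) stool();
translate([1669, 234, 0]) stool();
translate([601, 373, 680]) picture_frame();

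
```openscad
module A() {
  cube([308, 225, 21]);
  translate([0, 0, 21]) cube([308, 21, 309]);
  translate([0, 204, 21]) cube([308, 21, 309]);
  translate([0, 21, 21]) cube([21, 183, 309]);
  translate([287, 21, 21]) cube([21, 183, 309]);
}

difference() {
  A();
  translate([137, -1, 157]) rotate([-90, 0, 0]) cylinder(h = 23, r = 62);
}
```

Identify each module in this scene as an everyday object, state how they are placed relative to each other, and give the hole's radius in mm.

The subtracted cylinder has r = 62 mm.

A is an open box. The open box has a circular hole through its front wall. The hole's radius is 62 mm.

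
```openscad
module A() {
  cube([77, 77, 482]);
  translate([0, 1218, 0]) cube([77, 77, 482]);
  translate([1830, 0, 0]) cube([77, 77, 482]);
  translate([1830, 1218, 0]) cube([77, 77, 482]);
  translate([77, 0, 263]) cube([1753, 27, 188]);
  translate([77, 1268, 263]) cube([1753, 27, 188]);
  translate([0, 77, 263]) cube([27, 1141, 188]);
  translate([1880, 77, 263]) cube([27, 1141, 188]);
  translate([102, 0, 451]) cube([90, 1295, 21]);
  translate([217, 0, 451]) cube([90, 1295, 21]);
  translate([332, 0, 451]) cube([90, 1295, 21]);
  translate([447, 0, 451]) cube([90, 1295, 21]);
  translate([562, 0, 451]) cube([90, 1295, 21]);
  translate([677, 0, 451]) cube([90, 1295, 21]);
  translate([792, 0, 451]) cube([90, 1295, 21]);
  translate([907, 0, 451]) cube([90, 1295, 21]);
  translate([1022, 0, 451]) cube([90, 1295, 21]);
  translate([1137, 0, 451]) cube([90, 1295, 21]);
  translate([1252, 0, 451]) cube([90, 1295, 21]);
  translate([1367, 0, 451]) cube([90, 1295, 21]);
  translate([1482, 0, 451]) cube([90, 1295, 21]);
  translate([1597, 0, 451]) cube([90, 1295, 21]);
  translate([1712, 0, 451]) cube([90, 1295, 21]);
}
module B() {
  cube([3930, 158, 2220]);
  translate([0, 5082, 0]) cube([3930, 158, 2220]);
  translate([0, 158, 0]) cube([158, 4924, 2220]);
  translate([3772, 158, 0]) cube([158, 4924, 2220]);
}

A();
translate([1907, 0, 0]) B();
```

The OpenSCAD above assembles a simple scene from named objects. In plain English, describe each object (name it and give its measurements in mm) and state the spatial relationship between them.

A is a bed frame 1907 mm long (x) by 1295 mm wide (y). Four 77×77 mm corner posts, 482 mm tall, at the corners of the footprint. Four rails of 27 mm thickness and 188 mm height run between adjacent posts with their undersides at z = 263 mm, their outer faces flush with the outside of the frame (the two x-running rails run between the posts' inner faces; the two y-running rails run between the posts' inner faces). 15 slats, each 90 mm wide (x) and 21 mm thick, lie across the top of the two x-running rails, running the full 1295 mm width of the frame in y; the slats are evenly spaced along x between the inner faces of the end posts with equal gaps (rounded down to the nearest mm) at the −x end and between each pair — any rounding remainder accumulates at the +x end.

B is a box-shaped house frame (walls only): outside footprint 3930×5240 mm, wall height 2220 mm, wall thickness 158 mm. The two y-facing walls run the full x-width; the two x-facing walls fit between the inner faces of the y-facing walls.

The house frame is against the bed frame's +x side, with their −y faces flush.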